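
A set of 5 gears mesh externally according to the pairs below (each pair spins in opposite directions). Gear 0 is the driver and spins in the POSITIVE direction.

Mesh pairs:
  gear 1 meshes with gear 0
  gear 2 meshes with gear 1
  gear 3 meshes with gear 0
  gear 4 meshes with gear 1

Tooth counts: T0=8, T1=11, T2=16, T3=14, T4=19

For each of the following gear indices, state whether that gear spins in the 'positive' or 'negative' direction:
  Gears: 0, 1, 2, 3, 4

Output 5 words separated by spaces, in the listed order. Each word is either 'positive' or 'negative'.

Answer: positive negative positive negative positive

Derivation:
Gear 0 (driver): positive (depth 0)
  gear 1: meshes with gear 0 -> depth 1 -> negative (opposite of gear 0)
  gear 2: meshes with gear 1 -> depth 2 -> positive (opposite of gear 1)
  gear 3: meshes with gear 0 -> depth 1 -> negative (opposite of gear 0)
  gear 4: meshes with gear 1 -> depth 2 -> positive (opposite of gear 1)
Queried indices 0, 1, 2, 3, 4 -> positive, negative, positive, negative, positive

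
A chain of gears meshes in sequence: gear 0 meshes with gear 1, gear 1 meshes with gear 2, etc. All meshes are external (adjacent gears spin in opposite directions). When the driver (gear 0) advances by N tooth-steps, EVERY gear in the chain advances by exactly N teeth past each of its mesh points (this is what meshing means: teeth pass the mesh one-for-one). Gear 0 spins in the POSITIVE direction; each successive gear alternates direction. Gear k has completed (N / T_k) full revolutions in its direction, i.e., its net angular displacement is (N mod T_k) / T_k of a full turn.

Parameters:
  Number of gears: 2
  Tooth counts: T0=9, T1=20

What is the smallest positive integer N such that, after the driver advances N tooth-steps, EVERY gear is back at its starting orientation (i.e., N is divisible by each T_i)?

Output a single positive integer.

Answer: 180

Derivation:
Gear k returns to start when N is a multiple of T_k.
All gears at start simultaneously when N is a common multiple of [9, 20]; the smallest such N is lcm(9, 20).
Start: lcm = T0 = 9
Fold in T1=20: gcd(9, 20) = 1; lcm(9, 20) = 9 * 20 / 1 = 180 / 1 = 180
Full cycle length = 180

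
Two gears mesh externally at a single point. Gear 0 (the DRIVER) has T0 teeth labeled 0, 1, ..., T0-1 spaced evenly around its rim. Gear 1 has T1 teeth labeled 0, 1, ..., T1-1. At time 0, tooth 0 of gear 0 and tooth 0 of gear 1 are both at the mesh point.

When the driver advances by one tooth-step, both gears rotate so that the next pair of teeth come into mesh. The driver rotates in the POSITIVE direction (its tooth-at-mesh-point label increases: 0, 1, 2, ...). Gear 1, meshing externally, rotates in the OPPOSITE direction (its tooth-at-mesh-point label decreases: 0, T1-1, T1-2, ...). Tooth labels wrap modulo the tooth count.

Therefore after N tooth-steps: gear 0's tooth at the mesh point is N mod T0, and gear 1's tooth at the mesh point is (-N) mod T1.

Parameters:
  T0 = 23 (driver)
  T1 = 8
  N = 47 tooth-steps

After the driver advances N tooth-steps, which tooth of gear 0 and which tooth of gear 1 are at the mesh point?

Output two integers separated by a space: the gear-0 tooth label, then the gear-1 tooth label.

Answer: 1 1

Derivation:
Gear 0 (driver, T0=23): tooth at mesh = N mod T0
  47 = 2 * 23 + 1, so 47 mod 23 = 1
  gear 0 tooth = 1
Gear 1 (driven, T1=8): tooth at mesh = (-N) mod T1
  47 = 5 * 8 + 7, so 47 mod 8 = 7
  (-47) mod 8 = (-7) mod 8 = 8 - 7 = 1
Mesh after 47 steps: gear-0 tooth 1 meets gear-1 tooth 1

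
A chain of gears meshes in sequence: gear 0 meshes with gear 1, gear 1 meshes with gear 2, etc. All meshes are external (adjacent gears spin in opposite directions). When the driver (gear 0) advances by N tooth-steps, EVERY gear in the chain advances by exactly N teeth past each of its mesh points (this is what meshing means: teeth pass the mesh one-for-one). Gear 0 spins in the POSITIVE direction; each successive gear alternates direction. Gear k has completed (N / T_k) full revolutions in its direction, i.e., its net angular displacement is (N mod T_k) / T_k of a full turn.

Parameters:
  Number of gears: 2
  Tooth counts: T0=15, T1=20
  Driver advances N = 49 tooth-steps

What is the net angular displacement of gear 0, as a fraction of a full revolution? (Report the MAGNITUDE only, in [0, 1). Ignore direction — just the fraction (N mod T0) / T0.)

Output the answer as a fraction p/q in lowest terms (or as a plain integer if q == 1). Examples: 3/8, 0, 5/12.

Chain of 2 gears, tooth counts: [15, 20]
  gear 0: T0=15, direction=positive, advance = 49 mod 15 = 4 teeth = 4/15 turn
  gear 1: T1=20, direction=negative, advance = 49 mod 20 = 9 teeth = 9/20 turn
Gear 0: 49 mod 15 = 4
Fraction = 4 / 15 = 4/15 (gcd(4,15)=1) = 4/15

Answer: 4/15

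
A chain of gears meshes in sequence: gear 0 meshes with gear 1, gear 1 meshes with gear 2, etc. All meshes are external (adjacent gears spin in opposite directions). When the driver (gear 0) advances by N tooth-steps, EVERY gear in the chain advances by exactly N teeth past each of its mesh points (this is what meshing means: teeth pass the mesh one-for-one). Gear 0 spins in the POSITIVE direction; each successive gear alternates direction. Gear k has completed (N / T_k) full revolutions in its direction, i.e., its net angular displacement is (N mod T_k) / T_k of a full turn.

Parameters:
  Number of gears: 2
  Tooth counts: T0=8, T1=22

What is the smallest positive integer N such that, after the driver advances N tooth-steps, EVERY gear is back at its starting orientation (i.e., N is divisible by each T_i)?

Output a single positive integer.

Gear k returns to start when N is a multiple of T_k.
All gears at start simultaneously when N is a common multiple of [8, 22]; the smallest such N is lcm(8, 22).
Start: lcm = T0 = 8
Fold in T1=22: gcd(8, 22) = 2; lcm(8, 22) = 8 * 22 / 2 = 176 / 2 = 88
Full cycle length = 88

Answer: 88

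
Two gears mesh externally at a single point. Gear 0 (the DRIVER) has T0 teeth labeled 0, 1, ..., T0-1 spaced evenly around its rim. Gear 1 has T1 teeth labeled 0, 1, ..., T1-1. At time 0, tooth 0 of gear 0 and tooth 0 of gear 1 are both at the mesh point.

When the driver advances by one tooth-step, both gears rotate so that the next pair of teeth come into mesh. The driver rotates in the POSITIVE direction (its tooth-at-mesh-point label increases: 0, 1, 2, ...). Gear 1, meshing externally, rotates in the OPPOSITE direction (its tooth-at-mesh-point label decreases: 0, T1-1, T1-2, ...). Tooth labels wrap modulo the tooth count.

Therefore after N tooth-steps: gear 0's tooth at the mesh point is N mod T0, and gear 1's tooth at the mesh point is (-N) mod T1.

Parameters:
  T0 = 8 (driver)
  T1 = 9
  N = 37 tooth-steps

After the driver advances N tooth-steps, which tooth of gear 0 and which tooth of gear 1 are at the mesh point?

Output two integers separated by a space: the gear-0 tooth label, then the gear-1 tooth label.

Gear 0 (driver, T0=8): tooth at mesh = N mod T0
  37 = 4 * 8 + 5, so 37 mod 8 = 5
  gear 0 tooth = 5
Gear 1 (driven, T1=9): tooth at mesh = (-N) mod T1
  37 = 4 * 9 + 1, so 37 mod 9 = 1
  (-37) mod 9 = (-1) mod 9 = 9 - 1 = 8
Mesh after 37 steps: gear-0 tooth 5 meets gear-1 tooth 8

Answer: 5 8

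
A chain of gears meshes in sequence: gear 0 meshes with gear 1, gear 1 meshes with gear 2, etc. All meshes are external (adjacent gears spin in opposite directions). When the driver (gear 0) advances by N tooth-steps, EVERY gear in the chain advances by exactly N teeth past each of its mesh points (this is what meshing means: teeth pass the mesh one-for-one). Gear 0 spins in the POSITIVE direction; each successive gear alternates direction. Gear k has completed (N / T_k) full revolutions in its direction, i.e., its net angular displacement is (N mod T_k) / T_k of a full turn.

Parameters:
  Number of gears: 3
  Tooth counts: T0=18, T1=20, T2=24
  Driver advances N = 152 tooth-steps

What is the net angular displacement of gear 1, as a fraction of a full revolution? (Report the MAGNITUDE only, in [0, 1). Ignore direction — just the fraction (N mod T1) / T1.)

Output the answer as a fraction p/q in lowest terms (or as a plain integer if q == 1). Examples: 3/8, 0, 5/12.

Chain of 3 gears, tooth counts: [18, 20, 24]
  gear 0: T0=18, direction=positive, advance = 152 mod 18 = 8 teeth = 8/18 turn
  gear 1: T1=20, direction=negative, advance = 152 mod 20 = 12 teeth = 12/20 turn
  gear 2: T2=24, direction=positive, advance = 152 mod 24 = 8 teeth = 8/24 turn
Gear 1: 152 mod 20 = 12
Fraction = 12 / 20 = 3/5 (gcd(12,20)=4) = 3/5

Answer: 3/5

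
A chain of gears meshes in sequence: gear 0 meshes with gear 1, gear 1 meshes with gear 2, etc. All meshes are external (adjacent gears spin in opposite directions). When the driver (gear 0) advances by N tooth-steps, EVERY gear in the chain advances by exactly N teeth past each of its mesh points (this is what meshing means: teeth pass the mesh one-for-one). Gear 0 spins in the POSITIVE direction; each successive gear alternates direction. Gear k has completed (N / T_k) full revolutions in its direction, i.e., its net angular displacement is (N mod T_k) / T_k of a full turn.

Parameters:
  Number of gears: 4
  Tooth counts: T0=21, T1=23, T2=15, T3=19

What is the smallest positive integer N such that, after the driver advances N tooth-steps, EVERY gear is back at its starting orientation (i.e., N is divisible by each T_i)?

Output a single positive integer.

Answer: 45885

Derivation:
Gear k returns to start when N is a multiple of T_k.
All gears at start simultaneously when N is a common multiple of [21, 23, 15, 19]; the smallest such N is lcm(21, 23, 15, 19).
Start: lcm = T0 = 21
Fold in T1=23: gcd(21, 23) = 1; lcm(21, 23) = 21 * 23 / 1 = 483 / 1 = 483
Fold in T2=15: gcd(483, 15) = 3; lcm(483, 15) = 483 * 15 / 3 = 7245 / 3 = 2415
Fold in T3=19: gcd(2415, 19) = 1; lcm(2415, 19) = 2415 * 19 / 1 = 45885 / 1 = 45885
Full cycle length = 45885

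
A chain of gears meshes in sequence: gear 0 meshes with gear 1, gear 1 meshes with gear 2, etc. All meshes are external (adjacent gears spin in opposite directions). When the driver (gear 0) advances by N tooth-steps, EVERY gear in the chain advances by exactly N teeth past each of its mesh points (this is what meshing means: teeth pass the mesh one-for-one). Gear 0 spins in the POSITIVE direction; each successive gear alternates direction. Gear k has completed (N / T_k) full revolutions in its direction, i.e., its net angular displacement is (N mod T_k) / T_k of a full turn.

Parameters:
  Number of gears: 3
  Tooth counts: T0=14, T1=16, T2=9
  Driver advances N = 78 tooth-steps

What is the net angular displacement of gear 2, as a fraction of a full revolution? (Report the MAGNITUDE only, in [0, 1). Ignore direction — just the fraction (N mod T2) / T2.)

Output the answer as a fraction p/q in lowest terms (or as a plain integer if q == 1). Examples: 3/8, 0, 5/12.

Answer: 2/3

Derivation:
Chain of 3 gears, tooth counts: [14, 16, 9]
  gear 0: T0=14, direction=positive, advance = 78 mod 14 = 8 teeth = 8/14 turn
  gear 1: T1=16, direction=negative, advance = 78 mod 16 = 14 teeth = 14/16 turn
  gear 2: T2=9, direction=positive, advance = 78 mod 9 = 6 teeth = 6/9 turn
Gear 2: 78 mod 9 = 6
Fraction = 6 / 9 = 2/3 (gcd(6,9)=3) = 2/3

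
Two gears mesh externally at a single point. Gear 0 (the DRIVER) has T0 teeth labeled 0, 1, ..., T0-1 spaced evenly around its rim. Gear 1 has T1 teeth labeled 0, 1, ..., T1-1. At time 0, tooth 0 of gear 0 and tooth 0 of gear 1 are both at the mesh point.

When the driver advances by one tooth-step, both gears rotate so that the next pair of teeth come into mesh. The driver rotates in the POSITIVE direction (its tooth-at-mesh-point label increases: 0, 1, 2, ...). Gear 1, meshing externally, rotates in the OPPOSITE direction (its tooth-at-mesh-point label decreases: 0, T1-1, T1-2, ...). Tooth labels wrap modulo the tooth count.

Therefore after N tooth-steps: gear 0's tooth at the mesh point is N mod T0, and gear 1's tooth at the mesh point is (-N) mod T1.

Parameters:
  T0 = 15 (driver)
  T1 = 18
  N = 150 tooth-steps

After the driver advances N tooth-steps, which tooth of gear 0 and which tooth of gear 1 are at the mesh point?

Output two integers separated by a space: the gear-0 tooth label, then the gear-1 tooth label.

Answer: 0 12

Derivation:
Gear 0 (driver, T0=15): tooth at mesh = N mod T0
  150 = 10 * 15 + 0, so 150 mod 15 = 0
  gear 0 tooth = 0
Gear 1 (driven, T1=18): tooth at mesh = (-N) mod T1
  150 = 8 * 18 + 6, so 150 mod 18 = 6
  (-150) mod 18 = (-6) mod 18 = 18 - 6 = 12
Mesh after 150 steps: gear-0 tooth 0 meets gear-1 tooth 12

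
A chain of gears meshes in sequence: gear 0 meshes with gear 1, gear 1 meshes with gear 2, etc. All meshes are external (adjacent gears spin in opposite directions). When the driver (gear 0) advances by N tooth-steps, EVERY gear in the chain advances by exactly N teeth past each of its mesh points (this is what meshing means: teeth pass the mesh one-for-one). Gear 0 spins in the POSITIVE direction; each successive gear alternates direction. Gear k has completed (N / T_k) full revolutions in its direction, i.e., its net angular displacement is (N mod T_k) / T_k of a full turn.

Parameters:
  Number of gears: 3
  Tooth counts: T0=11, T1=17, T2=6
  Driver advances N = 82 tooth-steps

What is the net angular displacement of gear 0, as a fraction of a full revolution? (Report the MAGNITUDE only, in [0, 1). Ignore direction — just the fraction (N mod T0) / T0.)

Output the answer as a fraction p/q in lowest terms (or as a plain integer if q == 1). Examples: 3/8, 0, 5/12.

Chain of 3 gears, tooth counts: [11, 17, 6]
  gear 0: T0=11, direction=positive, advance = 82 mod 11 = 5 teeth = 5/11 turn
  gear 1: T1=17, direction=negative, advance = 82 mod 17 = 14 teeth = 14/17 turn
  gear 2: T2=6, direction=positive, advance = 82 mod 6 = 4 teeth = 4/6 turn
Gear 0: 82 mod 11 = 5
Fraction = 5 / 11 = 5/11 (gcd(5,11)=1) = 5/11

Answer: 5/11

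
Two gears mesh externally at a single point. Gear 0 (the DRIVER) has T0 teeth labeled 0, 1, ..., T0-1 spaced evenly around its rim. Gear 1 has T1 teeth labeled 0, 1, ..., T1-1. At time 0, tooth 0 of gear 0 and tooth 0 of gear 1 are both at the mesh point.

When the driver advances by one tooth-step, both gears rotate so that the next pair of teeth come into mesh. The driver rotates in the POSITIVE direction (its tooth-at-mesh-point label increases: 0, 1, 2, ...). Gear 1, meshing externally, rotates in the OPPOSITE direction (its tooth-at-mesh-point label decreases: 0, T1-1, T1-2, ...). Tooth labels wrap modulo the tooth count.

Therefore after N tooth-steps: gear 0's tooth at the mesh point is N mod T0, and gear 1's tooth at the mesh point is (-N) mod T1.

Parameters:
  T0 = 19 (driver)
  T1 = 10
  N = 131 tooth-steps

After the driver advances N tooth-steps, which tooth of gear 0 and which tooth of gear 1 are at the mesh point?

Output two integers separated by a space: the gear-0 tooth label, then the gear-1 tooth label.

Gear 0 (driver, T0=19): tooth at mesh = N mod T0
  131 = 6 * 19 + 17, so 131 mod 19 = 17
  gear 0 tooth = 17
Gear 1 (driven, T1=10): tooth at mesh = (-N) mod T1
  131 = 13 * 10 + 1, so 131 mod 10 = 1
  (-131) mod 10 = (-1) mod 10 = 10 - 1 = 9
Mesh after 131 steps: gear-0 tooth 17 meets gear-1 tooth 9

Answer: 17 9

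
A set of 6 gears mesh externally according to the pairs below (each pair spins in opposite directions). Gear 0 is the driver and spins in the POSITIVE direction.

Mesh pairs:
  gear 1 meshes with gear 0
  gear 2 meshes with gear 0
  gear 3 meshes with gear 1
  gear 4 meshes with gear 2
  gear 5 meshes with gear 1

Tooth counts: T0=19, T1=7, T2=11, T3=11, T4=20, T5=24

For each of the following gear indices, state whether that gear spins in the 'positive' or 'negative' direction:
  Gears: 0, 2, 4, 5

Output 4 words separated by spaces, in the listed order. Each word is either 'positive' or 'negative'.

Gear 0 (driver): positive (depth 0)
  gear 1: meshes with gear 0 -> depth 1 -> negative (opposite of gear 0)
  gear 2: meshes with gear 0 -> depth 1 -> negative (opposite of gear 0)
  gear 3: meshes with gear 1 -> depth 2 -> positive (opposite of gear 1)
  gear 4: meshes with gear 2 -> depth 2 -> positive (opposite of gear 2)
  gear 5: meshes with gear 1 -> depth 2 -> positive (opposite of gear 1)
Queried indices 0, 2, 4, 5 -> positive, negative, positive, positive

Answer: positive negative positive positive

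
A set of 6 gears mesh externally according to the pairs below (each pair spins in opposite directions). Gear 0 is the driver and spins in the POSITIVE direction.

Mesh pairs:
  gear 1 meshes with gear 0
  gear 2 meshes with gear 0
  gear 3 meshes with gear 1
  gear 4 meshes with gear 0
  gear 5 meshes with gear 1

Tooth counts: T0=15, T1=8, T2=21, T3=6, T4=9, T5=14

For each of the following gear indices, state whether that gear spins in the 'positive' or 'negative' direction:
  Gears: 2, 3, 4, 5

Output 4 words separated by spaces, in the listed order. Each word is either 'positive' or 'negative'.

Answer: negative positive negative positive

Derivation:
Gear 0 (driver): positive (depth 0)
  gear 1: meshes with gear 0 -> depth 1 -> negative (opposite of gear 0)
  gear 2: meshes with gear 0 -> depth 1 -> negative (opposite of gear 0)
  gear 3: meshes with gear 1 -> depth 2 -> positive (opposite of gear 1)
  gear 4: meshes with gear 0 -> depth 1 -> negative (opposite of gear 0)
  gear 5: meshes with gear 1 -> depth 2 -> positive (opposite of gear 1)
Queried indices 2, 3, 4, 5 -> negative, positive, negative, positive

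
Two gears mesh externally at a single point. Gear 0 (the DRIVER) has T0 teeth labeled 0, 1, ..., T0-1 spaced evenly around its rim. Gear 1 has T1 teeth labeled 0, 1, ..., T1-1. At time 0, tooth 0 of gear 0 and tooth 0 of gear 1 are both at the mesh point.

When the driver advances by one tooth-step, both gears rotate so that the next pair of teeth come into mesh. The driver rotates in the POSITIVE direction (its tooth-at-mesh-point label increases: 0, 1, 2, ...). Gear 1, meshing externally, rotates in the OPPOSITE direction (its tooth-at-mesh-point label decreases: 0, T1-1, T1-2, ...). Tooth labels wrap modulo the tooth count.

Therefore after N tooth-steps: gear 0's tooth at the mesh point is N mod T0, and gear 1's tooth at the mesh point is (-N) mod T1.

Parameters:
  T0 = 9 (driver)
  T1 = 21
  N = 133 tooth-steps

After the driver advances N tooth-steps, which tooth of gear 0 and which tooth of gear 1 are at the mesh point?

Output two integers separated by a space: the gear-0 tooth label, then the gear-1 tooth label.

Gear 0 (driver, T0=9): tooth at mesh = N mod T0
  133 = 14 * 9 + 7, so 133 mod 9 = 7
  gear 0 tooth = 7
Gear 1 (driven, T1=21): tooth at mesh = (-N) mod T1
  133 = 6 * 21 + 7, so 133 mod 21 = 7
  (-133) mod 21 = (-7) mod 21 = 21 - 7 = 14
Mesh after 133 steps: gear-0 tooth 7 meets gear-1 tooth 14

Answer: 7 14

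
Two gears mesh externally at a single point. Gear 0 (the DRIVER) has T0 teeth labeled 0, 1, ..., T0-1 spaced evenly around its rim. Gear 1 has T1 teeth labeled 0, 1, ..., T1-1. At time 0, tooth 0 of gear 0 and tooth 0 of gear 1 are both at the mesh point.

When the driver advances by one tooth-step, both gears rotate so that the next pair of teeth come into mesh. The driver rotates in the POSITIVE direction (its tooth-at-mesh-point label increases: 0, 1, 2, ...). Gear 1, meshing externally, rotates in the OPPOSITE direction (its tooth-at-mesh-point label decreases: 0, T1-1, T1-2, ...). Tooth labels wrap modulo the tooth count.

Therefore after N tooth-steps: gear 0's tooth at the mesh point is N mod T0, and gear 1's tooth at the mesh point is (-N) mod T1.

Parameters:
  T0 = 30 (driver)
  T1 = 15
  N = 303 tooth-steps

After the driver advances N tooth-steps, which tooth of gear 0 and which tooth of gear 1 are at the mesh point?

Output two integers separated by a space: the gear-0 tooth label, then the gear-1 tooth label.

Gear 0 (driver, T0=30): tooth at mesh = N mod T0
  303 = 10 * 30 + 3, so 303 mod 30 = 3
  gear 0 tooth = 3
Gear 1 (driven, T1=15): tooth at mesh = (-N) mod T1
  303 = 20 * 15 + 3, so 303 mod 15 = 3
  (-303) mod 15 = (-3) mod 15 = 15 - 3 = 12
Mesh after 303 steps: gear-0 tooth 3 meets gear-1 tooth 12

Answer: 3 12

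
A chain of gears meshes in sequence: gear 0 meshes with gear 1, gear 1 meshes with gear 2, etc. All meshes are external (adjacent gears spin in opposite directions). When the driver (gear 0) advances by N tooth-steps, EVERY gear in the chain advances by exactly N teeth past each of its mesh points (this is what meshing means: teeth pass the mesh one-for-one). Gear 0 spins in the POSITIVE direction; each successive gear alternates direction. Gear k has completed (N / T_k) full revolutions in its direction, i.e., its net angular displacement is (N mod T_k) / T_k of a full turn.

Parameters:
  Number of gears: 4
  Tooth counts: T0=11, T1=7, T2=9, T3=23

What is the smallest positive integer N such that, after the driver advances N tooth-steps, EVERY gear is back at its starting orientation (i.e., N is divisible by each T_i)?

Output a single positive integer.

Gear k returns to start when N is a multiple of T_k.
All gears at start simultaneously when N is a common multiple of [11, 7, 9, 23]; the smallest such N is lcm(11, 7, 9, 23).
Start: lcm = T0 = 11
Fold in T1=7: gcd(11, 7) = 1; lcm(11, 7) = 11 * 7 / 1 = 77 / 1 = 77
Fold in T2=9: gcd(77, 9) = 1; lcm(77, 9) = 77 * 9 / 1 = 693 / 1 = 693
Fold in T3=23: gcd(693, 23) = 1; lcm(693, 23) = 693 * 23 / 1 = 15939 / 1 = 15939
Full cycle length = 15939

Answer: 15939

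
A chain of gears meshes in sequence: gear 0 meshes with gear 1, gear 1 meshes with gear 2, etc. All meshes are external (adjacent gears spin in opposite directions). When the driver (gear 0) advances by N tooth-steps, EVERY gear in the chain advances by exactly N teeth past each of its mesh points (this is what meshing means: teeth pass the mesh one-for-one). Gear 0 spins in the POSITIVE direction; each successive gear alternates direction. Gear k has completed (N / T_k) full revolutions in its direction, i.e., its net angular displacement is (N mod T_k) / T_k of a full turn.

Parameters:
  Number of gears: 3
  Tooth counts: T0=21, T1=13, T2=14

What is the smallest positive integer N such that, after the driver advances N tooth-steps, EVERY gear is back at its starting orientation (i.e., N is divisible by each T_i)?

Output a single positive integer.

Gear k returns to start when N is a multiple of T_k.
All gears at start simultaneously when N is a common multiple of [21, 13, 14]; the smallest such N is lcm(21, 13, 14).
Start: lcm = T0 = 21
Fold in T1=13: gcd(21, 13) = 1; lcm(21, 13) = 21 * 13 / 1 = 273 / 1 = 273
Fold in T2=14: gcd(273, 14) = 7; lcm(273, 14) = 273 * 14 / 7 = 3822 / 7 = 546
Full cycle length = 546

Answer: 546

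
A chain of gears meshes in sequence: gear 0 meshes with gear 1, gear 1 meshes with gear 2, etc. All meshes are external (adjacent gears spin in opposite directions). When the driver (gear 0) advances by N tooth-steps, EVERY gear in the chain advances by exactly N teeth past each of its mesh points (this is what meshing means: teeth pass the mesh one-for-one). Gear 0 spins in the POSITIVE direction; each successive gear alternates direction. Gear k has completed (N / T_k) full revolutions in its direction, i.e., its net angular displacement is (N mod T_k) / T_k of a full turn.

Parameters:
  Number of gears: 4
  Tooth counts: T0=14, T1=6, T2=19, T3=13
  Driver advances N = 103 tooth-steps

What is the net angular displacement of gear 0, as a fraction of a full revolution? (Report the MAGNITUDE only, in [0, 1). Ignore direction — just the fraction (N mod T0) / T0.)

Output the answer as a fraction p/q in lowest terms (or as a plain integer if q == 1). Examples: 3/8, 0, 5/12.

Chain of 4 gears, tooth counts: [14, 6, 19, 13]
  gear 0: T0=14, direction=positive, advance = 103 mod 14 = 5 teeth = 5/14 turn
  gear 1: T1=6, direction=negative, advance = 103 mod 6 = 1 teeth = 1/6 turn
  gear 2: T2=19, direction=positive, advance = 103 mod 19 = 8 teeth = 8/19 turn
  gear 3: T3=13, direction=negative, advance = 103 mod 13 = 12 teeth = 12/13 turn
Gear 0: 103 mod 14 = 5
Fraction = 5 / 14 = 5/14 (gcd(5,14)=1) = 5/14

Answer: 5/14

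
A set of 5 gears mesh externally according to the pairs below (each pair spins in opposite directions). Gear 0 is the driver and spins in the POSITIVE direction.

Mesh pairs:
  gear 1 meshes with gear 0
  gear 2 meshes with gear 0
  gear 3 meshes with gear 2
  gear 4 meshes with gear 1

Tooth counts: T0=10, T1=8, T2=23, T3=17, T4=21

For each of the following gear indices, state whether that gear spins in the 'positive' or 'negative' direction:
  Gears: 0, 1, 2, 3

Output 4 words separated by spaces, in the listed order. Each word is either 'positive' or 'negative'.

Answer: positive negative negative positive

Derivation:
Gear 0 (driver): positive (depth 0)
  gear 1: meshes with gear 0 -> depth 1 -> negative (opposite of gear 0)
  gear 2: meshes with gear 0 -> depth 1 -> negative (opposite of gear 0)
  gear 3: meshes with gear 2 -> depth 2 -> positive (opposite of gear 2)
  gear 4: meshes with gear 1 -> depth 2 -> positive (opposite of gear 1)
Queried indices 0, 1, 2, 3 -> positive, negative, negative, positive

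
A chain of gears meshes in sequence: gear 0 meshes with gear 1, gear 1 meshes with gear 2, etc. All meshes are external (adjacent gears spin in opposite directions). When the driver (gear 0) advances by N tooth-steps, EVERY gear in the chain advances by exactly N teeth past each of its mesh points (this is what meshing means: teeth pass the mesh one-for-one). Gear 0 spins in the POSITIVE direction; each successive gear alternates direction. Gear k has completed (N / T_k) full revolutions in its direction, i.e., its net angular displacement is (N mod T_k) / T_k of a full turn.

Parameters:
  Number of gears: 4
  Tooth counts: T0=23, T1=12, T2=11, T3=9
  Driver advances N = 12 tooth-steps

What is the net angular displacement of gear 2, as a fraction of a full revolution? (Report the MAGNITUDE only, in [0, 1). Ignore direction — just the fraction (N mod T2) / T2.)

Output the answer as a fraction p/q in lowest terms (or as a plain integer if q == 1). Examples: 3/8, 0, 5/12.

Chain of 4 gears, tooth counts: [23, 12, 11, 9]
  gear 0: T0=23, direction=positive, advance = 12 mod 23 = 12 teeth = 12/23 turn
  gear 1: T1=12, direction=negative, advance = 12 mod 12 = 0 teeth = 0/12 turn
  gear 2: T2=11, direction=positive, advance = 12 mod 11 = 1 teeth = 1/11 turn
  gear 3: T3=9, direction=negative, advance = 12 mod 9 = 3 teeth = 3/9 turn
Gear 2: 12 mod 11 = 1
Fraction = 1 / 11 = 1/11 (gcd(1,11)=1) = 1/11

Answer: 1/11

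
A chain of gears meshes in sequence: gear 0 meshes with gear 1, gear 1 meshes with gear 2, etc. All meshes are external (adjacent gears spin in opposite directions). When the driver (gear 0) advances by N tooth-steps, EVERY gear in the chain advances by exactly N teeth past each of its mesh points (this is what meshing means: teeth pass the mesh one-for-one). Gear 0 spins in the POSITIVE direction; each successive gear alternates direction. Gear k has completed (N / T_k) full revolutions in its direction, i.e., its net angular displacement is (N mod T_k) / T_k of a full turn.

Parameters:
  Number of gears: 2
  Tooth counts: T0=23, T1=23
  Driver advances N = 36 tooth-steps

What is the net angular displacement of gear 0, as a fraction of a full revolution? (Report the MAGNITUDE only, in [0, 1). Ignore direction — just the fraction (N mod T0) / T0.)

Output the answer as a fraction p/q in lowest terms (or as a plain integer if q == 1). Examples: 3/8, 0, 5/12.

Answer: 13/23

Derivation:
Chain of 2 gears, tooth counts: [23, 23]
  gear 0: T0=23, direction=positive, advance = 36 mod 23 = 13 teeth = 13/23 turn
  gear 1: T1=23, direction=negative, advance = 36 mod 23 = 13 teeth = 13/23 turn
Gear 0: 36 mod 23 = 13
Fraction = 13 / 23 = 13/23 (gcd(13,23)=1) = 13/23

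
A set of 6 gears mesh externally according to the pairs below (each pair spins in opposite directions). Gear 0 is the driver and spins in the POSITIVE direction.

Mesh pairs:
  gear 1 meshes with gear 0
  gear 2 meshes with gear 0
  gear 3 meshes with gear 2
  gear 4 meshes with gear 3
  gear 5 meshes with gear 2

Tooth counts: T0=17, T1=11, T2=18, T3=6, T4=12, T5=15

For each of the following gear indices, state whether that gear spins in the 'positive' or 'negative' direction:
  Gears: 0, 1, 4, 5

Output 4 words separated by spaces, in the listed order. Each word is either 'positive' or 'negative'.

Gear 0 (driver): positive (depth 0)
  gear 1: meshes with gear 0 -> depth 1 -> negative (opposite of gear 0)
  gear 2: meshes with gear 0 -> depth 1 -> negative (opposite of gear 0)
  gear 3: meshes with gear 2 -> depth 2 -> positive (opposite of gear 2)
  gear 4: meshes with gear 3 -> depth 3 -> negative (opposite of gear 3)
  gear 5: meshes with gear 2 -> depth 2 -> positive (opposite of gear 2)
Queried indices 0, 1, 4, 5 -> positive, negative, negative, positive

Answer: positive negative negative positive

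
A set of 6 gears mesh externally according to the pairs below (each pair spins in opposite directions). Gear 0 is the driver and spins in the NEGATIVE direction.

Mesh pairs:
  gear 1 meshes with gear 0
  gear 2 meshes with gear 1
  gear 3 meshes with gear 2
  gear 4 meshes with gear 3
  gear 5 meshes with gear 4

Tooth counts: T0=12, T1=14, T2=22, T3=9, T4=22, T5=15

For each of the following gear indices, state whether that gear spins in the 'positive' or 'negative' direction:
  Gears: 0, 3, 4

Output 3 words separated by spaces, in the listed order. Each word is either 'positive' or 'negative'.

Answer: negative positive negative

Derivation:
Gear 0 (driver): negative (depth 0)
  gear 1: meshes with gear 0 -> depth 1 -> positive (opposite of gear 0)
  gear 2: meshes with gear 1 -> depth 2 -> negative (opposite of gear 1)
  gear 3: meshes with gear 2 -> depth 3 -> positive (opposite of gear 2)
  gear 4: meshes with gear 3 -> depth 4 -> negative (opposite of gear 3)
  gear 5: meshes with gear 4 -> depth 5 -> positive (opposite of gear 4)
Queried indices 0, 3, 4 -> negative, positive, negative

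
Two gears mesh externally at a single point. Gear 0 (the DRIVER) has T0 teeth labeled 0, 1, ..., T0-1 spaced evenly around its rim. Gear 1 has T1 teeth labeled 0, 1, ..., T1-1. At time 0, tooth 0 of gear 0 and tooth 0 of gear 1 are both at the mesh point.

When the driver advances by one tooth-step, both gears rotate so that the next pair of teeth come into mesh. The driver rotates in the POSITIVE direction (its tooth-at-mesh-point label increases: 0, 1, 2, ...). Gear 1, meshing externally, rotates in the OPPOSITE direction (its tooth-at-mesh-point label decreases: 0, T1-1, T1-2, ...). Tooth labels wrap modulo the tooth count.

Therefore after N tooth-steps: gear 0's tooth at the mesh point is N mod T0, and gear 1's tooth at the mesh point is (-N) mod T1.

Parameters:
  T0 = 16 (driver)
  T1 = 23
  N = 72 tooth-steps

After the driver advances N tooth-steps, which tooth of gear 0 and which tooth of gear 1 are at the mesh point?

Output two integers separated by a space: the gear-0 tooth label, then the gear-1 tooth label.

Gear 0 (driver, T0=16): tooth at mesh = N mod T0
  72 = 4 * 16 + 8, so 72 mod 16 = 8
  gear 0 tooth = 8
Gear 1 (driven, T1=23): tooth at mesh = (-N) mod T1
  72 = 3 * 23 + 3, so 72 mod 23 = 3
  (-72) mod 23 = (-3) mod 23 = 23 - 3 = 20
Mesh after 72 steps: gear-0 tooth 8 meets gear-1 tooth 20

Answer: 8 20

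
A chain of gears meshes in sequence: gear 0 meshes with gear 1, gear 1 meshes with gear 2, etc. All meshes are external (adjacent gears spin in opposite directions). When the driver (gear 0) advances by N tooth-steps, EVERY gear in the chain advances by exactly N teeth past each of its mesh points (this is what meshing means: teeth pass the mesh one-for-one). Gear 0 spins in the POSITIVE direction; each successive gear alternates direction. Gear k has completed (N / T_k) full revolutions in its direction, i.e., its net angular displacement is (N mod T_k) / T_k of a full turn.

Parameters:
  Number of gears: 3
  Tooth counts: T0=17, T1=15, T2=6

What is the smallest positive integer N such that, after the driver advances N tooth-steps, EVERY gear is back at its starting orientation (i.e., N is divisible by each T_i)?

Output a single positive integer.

Answer: 510

Derivation:
Gear k returns to start when N is a multiple of T_k.
All gears at start simultaneously when N is a common multiple of [17, 15, 6]; the smallest such N is lcm(17, 15, 6).
Start: lcm = T0 = 17
Fold in T1=15: gcd(17, 15) = 1; lcm(17, 15) = 17 * 15 / 1 = 255 / 1 = 255
Fold in T2=6: gcd(255, 6) = 3; lcm(255, 6) = 255 * 6 / 3 = 1530 / 3 = 510
Full cycle length = 510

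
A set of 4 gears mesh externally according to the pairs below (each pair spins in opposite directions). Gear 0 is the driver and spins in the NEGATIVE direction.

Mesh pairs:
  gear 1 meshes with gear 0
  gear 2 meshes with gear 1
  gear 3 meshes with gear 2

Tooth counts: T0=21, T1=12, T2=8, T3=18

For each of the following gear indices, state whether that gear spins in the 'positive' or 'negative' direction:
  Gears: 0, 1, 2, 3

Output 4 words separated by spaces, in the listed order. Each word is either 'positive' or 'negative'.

Gear 0 (driver): negative (depth 0)
  gear 1: meshes with gear 0 -> depth 1 -> positive (opposite of gear 0)
  gear 2: meshes with gear 1 -> depth 2 -> negative (opposite of gear 1)
  gear 3: meshes with gear 2 -> depth 3 -> positive (opposite of gear 2)
Queried indices 0, 1, 2, 3 -> negative, positive, negative, positive

Answer: negative positive negative positive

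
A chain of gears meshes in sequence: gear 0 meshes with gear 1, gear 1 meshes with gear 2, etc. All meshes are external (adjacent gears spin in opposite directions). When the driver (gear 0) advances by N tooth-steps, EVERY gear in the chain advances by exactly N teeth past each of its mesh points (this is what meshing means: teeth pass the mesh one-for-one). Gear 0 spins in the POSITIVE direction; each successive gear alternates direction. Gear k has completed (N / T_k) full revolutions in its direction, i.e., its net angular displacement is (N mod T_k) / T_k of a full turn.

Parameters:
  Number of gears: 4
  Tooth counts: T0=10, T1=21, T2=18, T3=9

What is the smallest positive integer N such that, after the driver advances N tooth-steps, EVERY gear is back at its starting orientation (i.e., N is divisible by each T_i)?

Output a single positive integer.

Gear k returns to start when N is a multiple of T_k.
All gears at start simultaneously when N is a common multiple of [10, 21, 18, 9]; the smallest such N is lcm(10, 21, 18, 9).
Start: lcm = T0 = 10
Fold in T1=21: gcd(10, 21) = 1; lcm(10, 21) = 10 * 21 / 1 = 210 / 1 = 210
Fold in T2=18: gcd(210, 18) = 6; lcm(210, 18) = 210 * 18 / 6 = 3780 / 6 = 630
Fold in T3=9: gcd(630, 9) = 9; lcm(630, 9) = 630 * 9 / 9 = 5670 / 9 = 630
Full cycle length = 630

Answer: 630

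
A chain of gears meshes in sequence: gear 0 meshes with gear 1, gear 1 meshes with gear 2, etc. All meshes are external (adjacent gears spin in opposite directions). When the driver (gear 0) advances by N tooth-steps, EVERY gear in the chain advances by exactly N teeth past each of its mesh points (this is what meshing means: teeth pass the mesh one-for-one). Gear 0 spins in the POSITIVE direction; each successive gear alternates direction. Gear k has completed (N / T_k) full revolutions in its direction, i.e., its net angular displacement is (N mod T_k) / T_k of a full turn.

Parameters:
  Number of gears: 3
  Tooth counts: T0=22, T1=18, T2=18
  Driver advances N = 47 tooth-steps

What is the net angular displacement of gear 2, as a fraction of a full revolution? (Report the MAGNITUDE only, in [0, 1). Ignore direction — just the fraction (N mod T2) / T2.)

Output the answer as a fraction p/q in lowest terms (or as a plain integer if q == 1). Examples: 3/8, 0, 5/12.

Chain of 3 gears, tooth counts: [22, 18, 18]
  gear 0: T0=22, direction=positive, advance = 47 mod 22 = 3 teeth = 3/22 turn
  gear 1: T1=18, direction=negative, advance = 47 mod 18 = 11 teeth = 11/18 turn
  gear 2: T2=18, direction=positive, advance = 47 mod 18 = 11 teeth = 11/18 turn
Gear 2: 47 mod 18 = 11
Fraction = 11 / 18 = 11/18 (gcd(11,18)=1) = 11/18

Answer: 11/18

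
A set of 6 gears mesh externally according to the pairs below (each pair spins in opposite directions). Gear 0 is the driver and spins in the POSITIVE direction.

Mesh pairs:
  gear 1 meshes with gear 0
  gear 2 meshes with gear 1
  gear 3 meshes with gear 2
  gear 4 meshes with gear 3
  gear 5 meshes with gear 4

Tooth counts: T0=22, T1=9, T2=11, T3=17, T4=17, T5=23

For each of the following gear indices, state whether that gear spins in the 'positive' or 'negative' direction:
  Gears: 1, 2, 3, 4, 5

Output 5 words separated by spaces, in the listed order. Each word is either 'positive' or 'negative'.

Answer: negative positive negative positive negative

Derivation:
Gear 0 (driver): positive (depth 0)
  gear 1: meshes with gear 0 -> depth 1 -> negative (opposite of gear 0)
  gear 2: meshes with gear 1 -> depth 2 -> positive (opposite of gear 1)
  gear 3: meshes with gear 2 -> depth 3 -> negative (opposite of gear 2)
  gear 4: meshes with gear 3 -> depth 4 -> positive (opposite of gear 3)
  gear 5: meshes with gear 4 -> depth 5 -> negative (opposite of gear 4)
Queried indices 1, 2, 3, 4, 5 -> negative, positive, negative, positive, negative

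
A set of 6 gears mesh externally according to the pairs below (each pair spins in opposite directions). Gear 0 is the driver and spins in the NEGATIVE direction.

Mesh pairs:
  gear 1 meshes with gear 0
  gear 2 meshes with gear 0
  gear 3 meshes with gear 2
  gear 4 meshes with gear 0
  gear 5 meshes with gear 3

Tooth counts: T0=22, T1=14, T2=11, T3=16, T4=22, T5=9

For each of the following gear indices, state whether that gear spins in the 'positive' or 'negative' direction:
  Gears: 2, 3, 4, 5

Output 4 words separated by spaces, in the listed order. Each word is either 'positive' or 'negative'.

Gear 0 (driver): negative (depth 0)
  gear 1: meshes with gear 0 -> depth 1 -> positive (opposite of gear 0)
  gear 2: meshes with gear 0 -> depth 1 -> positive (opposite of gear 0)
  gear 3: meshes with gear 2 -> depth 2 -> negative (opposite of gear 2)
  gear 4: meshes with gear 0 -> depth 1 -> positive (opposite of gear 0)
  gear 5: meshes with gear 3 -> depth 3 -> positive (opposite of gear 3)
Queried indices 2, 3, 4, 5 -> positive, negative, positive, positive

Answer: positive negative positive positive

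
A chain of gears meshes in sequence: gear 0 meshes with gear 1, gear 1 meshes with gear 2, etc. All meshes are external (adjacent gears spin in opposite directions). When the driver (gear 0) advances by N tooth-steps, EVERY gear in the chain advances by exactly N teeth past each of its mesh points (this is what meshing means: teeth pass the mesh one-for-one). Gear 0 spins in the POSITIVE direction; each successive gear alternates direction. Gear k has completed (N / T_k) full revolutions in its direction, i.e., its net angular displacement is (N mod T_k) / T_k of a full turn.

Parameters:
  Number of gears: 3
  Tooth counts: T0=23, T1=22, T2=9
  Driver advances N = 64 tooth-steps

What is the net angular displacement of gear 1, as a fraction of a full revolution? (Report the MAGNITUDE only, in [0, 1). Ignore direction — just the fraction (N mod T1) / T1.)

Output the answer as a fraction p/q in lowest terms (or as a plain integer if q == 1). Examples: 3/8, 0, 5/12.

Answer: 10/11

Derivation:
Chain of 3 gears, tooth counts: [23, 22, 9]
  gear 0: T0=23, direction=positive, advance = 64 mod 23 = 18 teeth = 18/23 turn
  gear 1: T1=22, direction=negative, advance = 64 mod 22 = 20 teeth = 20/22 turn
  gear 2: T2=9, direction=positive, advance = 64 mod 9 = 1 teeth = 1/9 turn
Gear 1: 64 mod 22 = 20
Fraction = 20 / 22 = 10/11 (gcd(20,22)=2) = 10/11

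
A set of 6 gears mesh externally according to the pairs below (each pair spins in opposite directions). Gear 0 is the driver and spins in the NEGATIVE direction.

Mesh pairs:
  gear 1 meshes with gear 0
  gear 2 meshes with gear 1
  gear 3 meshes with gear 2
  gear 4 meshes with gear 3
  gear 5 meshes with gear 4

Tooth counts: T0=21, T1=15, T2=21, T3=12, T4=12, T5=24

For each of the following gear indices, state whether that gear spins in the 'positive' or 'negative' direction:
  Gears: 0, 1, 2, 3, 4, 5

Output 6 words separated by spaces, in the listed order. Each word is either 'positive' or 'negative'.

Gear 0 (driver): negative (depth 0)
  gear 1: meshes with gear 0 -> depth 1 -> positive (opposite of gear 0)
  gear 2: meshes with gear 1 -> depth 2 -> negative (opposite of gear 1)
  gear 3: meshes with gear 2 -> depth 3 -> positive (opposite of gear 2)
  gear 4: meshes with gear 3 -> depth 4 -> negative (opposite of gear 3)
  gear 5: meshes with gear 4 -> depth 5 -> positive (opposite of gear 4)
Queried indices 0, 1, 2, 3, 4, 5 -> negative, positive, negative, positive, negative, positive

Answer: negative positive negative positive negative positive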